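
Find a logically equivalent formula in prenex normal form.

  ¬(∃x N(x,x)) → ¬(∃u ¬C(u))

∃x ∀u (N(x,x) ∨ C(u))

First replace A → B with ¬A ∨ B.
  ¬¬(∃x N(x,x)) ∨ ¬(∃u ¬C(u))
Drive negations inward (¬∀x A ≡ ∃x ¬A, ¬∃x A ≡ ∀x ¬A, De Morgan for ∧/∨):
  (∃x N(x,x)) ∨ (∀u C(u))
All bound variables are already distinct, so no renaming is needed.
Pull the quantifiers to the front (each side's bound variable is not free in the other side):
  ∃x ∀u (N(x,x) ∨ C(u))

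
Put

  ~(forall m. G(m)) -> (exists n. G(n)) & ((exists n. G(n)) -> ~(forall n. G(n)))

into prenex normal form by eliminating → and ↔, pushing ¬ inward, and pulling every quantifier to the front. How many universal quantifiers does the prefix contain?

Eliminate → and ↔ using ¬ and ∨.
  ~~(forall m. G(m)) | (exists n. G(n)) & (~(exists n. G(n)) | ~(forall n. G(n)))
Drive negations inward (¬∀x A ≡ ∃x ¬A, ¬∃x A ≡ ∀x ¬A, De Morgan for ∧/∨):
  (forall m. G(m)) | (exists n. G(n)) & ((forall n. ~G(n)) | (exists n. ~G(n)))
Rename bound variables to avoid capture: n↦c, n↦u1.
  (forall m. G(m)) | (exists n. G(n)) & ((forall c. ~G(c)) | (exists u1. ~G(u1)))
Finally move all quantifiers to the prefix:
  forall m. exists n. forall c. exists u1. (G(m) | G(n) & (~G(c) | ~G(u1)))
The prefix is forall m exists n forall c exists u1: 2 universal, 2 existential.

2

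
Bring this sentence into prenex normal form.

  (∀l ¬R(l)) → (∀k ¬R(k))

∃l ∀k (R(l) ∨ ¬R(k))

Eliminate → and ↔ using ¬ and ∨.
  ¬(∀l ¬R(l)) ∨ (∀k ¬R(k))
Drive negations inward (¬∀x A ≡ ∃x ¬A, ¬∃x A ≡ ∀x ¬A, De Morgan for ∧/∨):
  (∃l R(l)) ∨ (∀k ¬R(k))
All bound variables are already distinct, so no renaming is needed.
Finally move all quantifiers to the prefix:
  ∃l ∀k (R(l) ∨ ¬R(k))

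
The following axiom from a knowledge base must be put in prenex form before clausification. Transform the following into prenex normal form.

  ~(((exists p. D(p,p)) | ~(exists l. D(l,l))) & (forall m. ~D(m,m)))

Push ¬ through the quantifiers and connectives to reach negation normal form:
  (forall p. ~D(p,p)) & (exists l. D(l,l)) | (exists m. D(m,m))
Extract every quantifier outward, since the variables are now distinct and don't occur free across branches:
  forall p. exists l. exists m. (~D(p,p) & D(l,l) | D(m,m))

forall p. exists l. exists m. (~D(p,p) & D(l,l) | D(m,m))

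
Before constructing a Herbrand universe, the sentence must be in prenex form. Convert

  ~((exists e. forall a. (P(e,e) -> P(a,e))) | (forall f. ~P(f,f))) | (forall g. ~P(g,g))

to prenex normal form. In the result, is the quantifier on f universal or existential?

Eliminate → and ↔ using ¬ and ∨.
  ~((exists e. forall a. (~P(e,e) | P(a,e))) | (forall f. ~P(f,f))) | (forall g. ~P(g,g))
Move each ¬ inward, flipping quantifiers it crosses:
  (forall e. exists a. (P(e,e) & ~P(a,e))) & (exists f. P(f,f)) | (forall g. ~P(g,g))
All bound variables are already distinct, so no renaming is needed.
Pull the quantifiers to the front (each side's bound variable is not free in the other side):
  forall e. exists a. exists f. forall g. (P(e,e) & ~P(a,e) & P(f,f) | ~P(g,g))
The quantifier forall f sits under an odd number of negations (counting the antecedent side of each →), so it flips to exists f.

existential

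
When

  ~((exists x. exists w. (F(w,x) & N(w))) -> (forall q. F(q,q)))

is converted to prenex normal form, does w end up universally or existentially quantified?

existential

First replace A → B with ¬A ∨ B.
  ~(~(exists x. exists w. (F(w,x) & N(w))) | (forall q. F(q,q)))
Move each ¬ inward, flipping quantifiers it crosses:
  (exists x. exists w. (F(w,x) & N(w))) & (exists q. ~F(q,q))
Extract every quantifier outward, since the variables are now distinct and don't occur free across branches:
  exists x. exists w. exists q. (F(w,x) & N(w) & ~F(q,q))
The quantifier exists w sits under an even number of negations (counting the antecedent side of each →), so it remains existential.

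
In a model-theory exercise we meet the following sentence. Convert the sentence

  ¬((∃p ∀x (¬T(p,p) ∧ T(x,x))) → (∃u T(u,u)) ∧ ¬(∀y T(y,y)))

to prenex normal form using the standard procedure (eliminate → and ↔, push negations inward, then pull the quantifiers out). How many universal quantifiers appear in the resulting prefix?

3

First replace A → B with ¬A ∨ B.
  ¬(¬(∃p ∀x (¬T(p,p) ∧ T(x,x))) ∨ (∃u T(u,u)) ∧ ¬(∀y T(y,y)))
Push ¬ through the quantifiers and connectives to reach negation normal form:
  (∃p ∀x (¬T(p,p) ∧ T(x,x))) ∧ ((∀u ¬T(u,u)) ∨ (∀y T(y,y)))
All bound variables are already distinct, so no renaming is needed.
Finally move all quantifiers to the prefix:
  ∃p ∀x ∀u ∀y (¬T(p,p) ∧ T(x,x) ∧ (¬T(u,u) ∨ T(y,y)))
The prefix is ∃p ∀x ∀u ∀y: 3 universal, 1 existential.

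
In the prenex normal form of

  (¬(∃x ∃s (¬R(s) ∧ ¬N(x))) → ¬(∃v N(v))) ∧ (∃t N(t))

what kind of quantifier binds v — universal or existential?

Eliminate → and ↔ using ¬ and ∨.
  (¬¬(∃x ∃s (¬R(s) ∧ ¬N(x))) ∨ ¬(∃v N(v))) ∧ (∃t N(t))
Drive negations inward (¬∀x A ≡ ∃x ¬A, ¬∃x A ≡ ∀x ¬A, De Morgan for ∧/∨):
  ((∃x ∃s (¬R(s) ∧ ¬N(x))) ∨ (∀v ¬N(v))) ∧ (∃t N(t))
All bound variables are already distinct, so no renaming is needed.
Finally move all quantifiers to the prefix:
  ∃x ∃s ∀v ∃t ((¬R(s) ∧ ¬N(x) ∨ ¬N(v)) ∧ N(t))
The quantifier ∃v sits under an odd number of negations (counting the antecedent side of each →), so it flips to ∀v.

universal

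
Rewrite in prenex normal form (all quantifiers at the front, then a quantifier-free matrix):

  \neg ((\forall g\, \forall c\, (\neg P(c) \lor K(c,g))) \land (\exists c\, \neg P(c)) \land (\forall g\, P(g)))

Push ¬ through the quantifiers and connectives to reach negation normal form:
  (\exists g\, \exists c\, (P(c) \land \neg K(c,g))) \lor (\forall c\, P(c)) \lor (\exists g\, \neg P(g))
Standardize variables apart so no two quantifiers bind the same name: c↦y, g↦u1.
  (\exists g\, \exists c\, (P(c) \land \neg K(c,g))) \lor (\forall y\, P(y)) \lor (\exists u1\, \neg P(u1))
Pull the quantifiers to the front (each side's bound variable is not free in the other side):
  \exists g\, \exists c\, \forall y\, \exists u1\, (P(c) \land \neg K(c,g) \lor P(y) \lor \neg P(u1))

\exists g\, \exists c\, \forall y\, \exists u1\, (P(c) \land \neg K(c,g) \lor P(y) \lor \neg P(u1))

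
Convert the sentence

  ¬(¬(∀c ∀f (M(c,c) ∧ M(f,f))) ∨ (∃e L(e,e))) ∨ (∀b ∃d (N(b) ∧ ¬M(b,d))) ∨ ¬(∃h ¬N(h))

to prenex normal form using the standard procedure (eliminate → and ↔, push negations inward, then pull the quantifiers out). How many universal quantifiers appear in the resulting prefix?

Push ¬ through the quantifiers and connectives to reach negation normal form:
  (∀c ∀f (M(c,c) ∧ M(f,f))) ∧ (∀e ¬L(e,e)) ∨ (∀b ∃d (N(b) ∧ ¬M(b,d))) ∨ (∀h N(h))
All bound variables are already distinct, so no renaming is needed.
Extract every quantifier outward, since the variables are now distinct and don't occur free across branches:
  ∀c ∀f ∀e ∀b ∃d ∀h (M(c,c) ∧ M(f,f) ∧ ¬L(e,e) ∨ N(b) ∧ ¬M(b,d) ∨ N(h))
The prefix is ∀c ∀f ∀e ∀b ∃d ∀h: 5 universal, 1 existential.

5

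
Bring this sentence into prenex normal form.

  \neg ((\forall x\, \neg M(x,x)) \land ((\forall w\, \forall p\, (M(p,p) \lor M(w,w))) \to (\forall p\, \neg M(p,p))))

Eliminate → and ↔ using ¬ and ∨.
  \neg ((\forall x\, \neg M(x,x)) \land (\neg (\forall w\, \forall p\, (M(p,p) \lor M(w,w))) \lor (\forall p\, \neg M(p,p))))
Move each ¬ inward, flipping quantifiers it crosses:
  (\exists x\, M(x,x)) \lor (\forall w\, \forall p\, (M(p,p) \lor M(w,w))) \land (\exists p\, M(p,p))
Give each quantifier a distinct variable: p↦c.
  (\exists x\, M(x,x)) \lor (\forall w\, \forall p\, (M(p,p) \lor M(w,w))) \land (\exists c\, M(c,c))
Finally move all quantifiers to the prefix:
  \exists x\, \forall w\, \forall p\, \exists c\, (M(x,x) \lor (M(p,p) \lor M(w,w)) \land M(c,c))

\exists x\, \forall w\, \forall p\, \exists c\, (M(x,x) \lor (M(p,p) \lor M(w,w)) \land M(c,c))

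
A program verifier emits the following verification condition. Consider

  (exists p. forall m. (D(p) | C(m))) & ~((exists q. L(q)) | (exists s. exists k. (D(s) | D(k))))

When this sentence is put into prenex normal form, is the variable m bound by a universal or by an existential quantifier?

Push ¬ through the quantifiers and connectives to reach negation normal form:
  (exists p. forall m. (D(p) | C(m))) & (forall q. ~L(q)) & (forall s. forall k. (~D(s) & ~D(k)))
All bound variables are already distinct, so no renaming is needed.
Pull the quantifiers to the front (each side's bound variable is not free in the other side):
  exists p. forall m. forall q. forall s. forall k. ((D(p) | C(m)) & ~L(q) & ~D(s) & ~D(k))
The quantifier forall m sits under an even number of negations, so it remains universal.

universal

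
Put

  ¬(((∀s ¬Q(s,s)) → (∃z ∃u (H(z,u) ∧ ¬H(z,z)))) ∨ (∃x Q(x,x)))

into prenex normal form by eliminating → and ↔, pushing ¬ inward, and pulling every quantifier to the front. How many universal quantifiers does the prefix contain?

4

Rewrite implications/biconditionals: A → B as ¬A ∨ B.
  ¬(¬(∀s ¬Q(s,s)) ∨ (∃z ∃u (H(z,u) ∧ ¬H(z,z))) ∨ (∃x Q(x,x)))
Drive negations inward (¬∀x A ≡ ∃x ¬A, ¬∃x A ≡ ∀x ¬A, De Morgan for ∧/∨):
  (∀s ¬Q(s,s)) ∧ (∀z ∀u (¬H(z,u) ∨ H(z,z))) ∧ (∀x ¬Q(x,x))
All bound variables are already distinct, so no renaming is needed.
Finally move all quantifiers to the prefix:
  ∀s ∀z ∀u ∀x (¬Q(s,s) ∧ (¬H(z,u) ∨ H(z,z)) ∧ ¬Q(x,x))
The prefix is ∀s ∀z ∀u ∀x: 4 universal, 0 existential.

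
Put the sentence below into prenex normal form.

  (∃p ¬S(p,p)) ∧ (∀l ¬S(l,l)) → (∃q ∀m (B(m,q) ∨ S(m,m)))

First replace A → B with ¬A ∨ B.
  ¬((∃p ¬S(p,p)) ∧ (∀l ¬S(l,l))) ∨ (∃q ∀m (B(m,q) ∨ S(m,m)))
Move each ¬ inward, flipping quantifiers it crosses:
  (∀p S(p,p)) ∨ (∃l S(l,l)) ∨ (∃q ∀m (B(m,q) ∨ S(m,m)))
All bound variables are already distinct, so no renaming is needed.
Extract every quantifier outward, since the variables are now distinct and don't occur free across branches:
  ∀p ∃l ∃q ∀m (S(p,p) ∨ S(l,l) ∨ B(m,q) ∨ S(m,m))

∀p ∃l ∃q ∀m (S(p,p) ∨ S(l,l) ∨ B(m,q) ∨ S(m,m))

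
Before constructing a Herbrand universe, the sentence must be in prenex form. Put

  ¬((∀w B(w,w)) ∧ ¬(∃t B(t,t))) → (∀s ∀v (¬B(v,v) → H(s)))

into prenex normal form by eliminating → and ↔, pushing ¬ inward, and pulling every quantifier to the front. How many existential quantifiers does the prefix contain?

Eliminate → and ↔ using ¬ and ∨.
  ¬¬((∀w B(w,w)) ∧ ¬(∃t B(t,t))) ∨ (∀s ∀v (¬¬B(v,v) ∨ H(s)))
Move each ¬ inward, flipping quantifiers it crosses:
  (∀w B(w,w)) ∧ (∀t ¬B(t,t)) ∨ (∀s ∀v (B(v,v) ∨ H(s)))
All bound variables are already distinct, so no renaming is needed.
Extract every quantifier outward, since the variables are now distinct and don't occur free across branches:
  ∀w ∀t ∀s ∀v (B(w,w) ∧ ¬B(t,t) ∨ B(v,v) ∨ H(s))
The prefix is ∀w ∀t ∀s ∀v: 4 universal, 0 existential.

0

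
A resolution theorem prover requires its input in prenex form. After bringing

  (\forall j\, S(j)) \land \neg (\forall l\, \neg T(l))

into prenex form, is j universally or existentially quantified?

Drive negations inward (¬∀x A ≡ ∃x ¬A, ¬∃x A ≡ ∀x ¬A, De Morgan for ∧/∨):
  (\forall j\, S(j)) \land (\exists l\, T(l))
Pull the quantifiers to the front (each side's bound variable is not free in the other side):
  \forall j\, \exists l\, (S(j) \land T(l))
The quantifier \forall j sits under an even number of negations, so it remains universal.

universal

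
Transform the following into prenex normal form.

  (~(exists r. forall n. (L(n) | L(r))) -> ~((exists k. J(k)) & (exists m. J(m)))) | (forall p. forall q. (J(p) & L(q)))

exists r. forall n. forall k. forall m. forall p. forall q. (L(n) | L(r) | ~J(k) | ~J(m) | J(p) & L(q))

First replace A → B with ¬A ∨ B.
  ~~(exists r. forall n. (L(n) | L(r))) | ~((exists k. J(k)) & (exists m. J(m))) | (forall p. forall q. (J(p) & L(q)))
Drive negations inward (¬∀x A ≡ ∃x ¬A, ¬∃x A ≡ ∀x ¬A, De Morgan for ∧/∨):
  (exists r. forall n. (L(n) | L(r))) | (forall k. ~J(k)) | (forall m. ~J(m)) | (forall p. forall q. (J(p) & L(q)))
Pull the quantifiers to the front (each side's bound variable is not free in the other side):
  exists r. forall n. forall k. forall m. forall p. forall q. (L(n) | L(r) | ~J(k) | ~J(m) | J(p) & L(q))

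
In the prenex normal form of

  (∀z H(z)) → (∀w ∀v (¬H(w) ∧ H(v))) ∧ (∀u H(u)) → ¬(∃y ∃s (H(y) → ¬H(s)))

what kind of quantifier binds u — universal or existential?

Rewrite implications/biconditionals: A → B as ¬A ∨ B.
  ¬(∀z H(z)) ∨ ¬((∀w ∀v (¬H(w) ∧ H(v))) ∧ (∀u H(u))) ∨ ¬(∃y ∃s (¬H(y) ∨ ¬H(s)))
Drive negations inward (¬∀x A ≡ ∃x ¬A, ¬∃x A ≡ ∀x ¬A, De Morgan for ∧/∨):
  (∃z ¬H(z)) ∨ (∃w ∃v (H(w) ∨ ¬H(v))) ∨ (∃u ¬H(u)) ∨ (∀y ∀s (H(y) ∧ H(s)))
All bound variables are already distinct, so no renaming is needed.
Pull the quantifiers to the front (each side's bound variable is not free in the other side):
  ∃z ∃w ∃v ∃u ∀y ∀s (¬H(z) ∨ H(w) ∨ ¬H(v) ∨ ¬H(u) ∨ H(y) ∧ H(s))
The quantifier ∀u sits under an odd number of negations (counting the antecedent side of each →), so it flips to ∃u.

existential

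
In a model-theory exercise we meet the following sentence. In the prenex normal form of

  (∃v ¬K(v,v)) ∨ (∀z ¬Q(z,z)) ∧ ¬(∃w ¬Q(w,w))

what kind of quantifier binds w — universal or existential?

universal

Drive negations inward (¬∀x A ≡ ∃x ¬A, ¬∃x A ≡ ∀x ¬A, De Morgan for ∧/∨):
  (∃v ¬K(v,v)) ∨ (∀z ¬Q(z,z)) ∧ (∀w Q(w,w))
All bound variables are already distinct, so no renaming is needed.
Finally move all quantifiers to the prefix:
  ∃v ∀z ∀w (¬K(v,v) ∨ ¬Q(z,z) ∧ Q(w,w))
The quantifier ∃w sits under an odd number of negations, so it flips to ∀w.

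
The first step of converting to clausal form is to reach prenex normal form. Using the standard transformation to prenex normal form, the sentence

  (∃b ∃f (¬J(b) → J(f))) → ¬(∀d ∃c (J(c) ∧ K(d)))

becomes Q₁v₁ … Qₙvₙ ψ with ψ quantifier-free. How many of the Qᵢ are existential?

1

Rewrite implications/biconditionals: A → B as ¬A ∨ B.
  ¬(∃b ∃f (¬¬J(b) ∨ J(f))) ∨ ¬(∀d ∃c (J(c) ∧ K(d)))
Push ¬ through the quantifiers and connectives to reach negation normal form:
  (∀b ∀f (¬J(b) ∧ ¬J(f))) ∨ (∃d ∀c (¬J(c) ∨ ¬K(d)))
All bound variables are already distinct, so no renaming is needed.
Pull the quantifiers to the front (each side's bound variable is not free in the other side):
  ∀b ∀f ∃d ∀c (¬J(b) ∧ ¬J(f) ∨ ¬J(c) ∨ ¬K(d))
The prefix is ∀b ∀f ∃d ∀c: 3 universal, 1 existential.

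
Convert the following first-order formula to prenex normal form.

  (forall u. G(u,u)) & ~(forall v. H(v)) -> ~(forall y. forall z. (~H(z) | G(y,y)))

First replace A → B with ¬A ∨ B.
  ~((forall u. G(u,u)) & ~(forall v. H(v))) | ~(forall y. forall z. (~H(z) | G(y,y)))
Push ¬ through the quantifiers and connectives to reach negation normal form:
  (exists u. ~G(u,u)) | (forall v. H(v)) | (exists y. exists z. (H(z) & ~G(y,y)))
Finally move all quantifiers to the prefix:
  exists u. forall v. exists y. exists z. (~G(u,u) | H(v) | H(z) & ~G(y,y))

exists u. forall v. exists y. exists z. (~G(u,u) | H(v) | H(z) & ~G(y,y))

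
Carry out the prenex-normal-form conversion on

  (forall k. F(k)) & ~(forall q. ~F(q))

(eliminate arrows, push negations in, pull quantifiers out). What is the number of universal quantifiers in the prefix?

Drive negations inward (¬∀x A ≡ ∃x ¬A, ¬∃x A ≡ ∀x ¬A, De Morgan for ∧/∨):
  (forall k. F(k)) & (exists q. F(q))
All bound variables are already distinct, so no renaming is needed.
Pull the quantifiers to the front (each side's bound variable is not free in the other side):
  forall k. exists q. (F(k) & F(q))
The prefix is forall k exists q: 1 universal, 1 existential.

1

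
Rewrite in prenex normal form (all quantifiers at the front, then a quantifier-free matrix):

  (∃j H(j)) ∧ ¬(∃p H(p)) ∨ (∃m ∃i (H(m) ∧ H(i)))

Push ¬ through the quantifiers and connectives to reach negation normal form:
  (∃j H(j)) ∧ (∀p ¬H(p)) ∨ (∃m ∃i (H(m) ∧ H(i)))
All bound variables are already distinct, so no renaming is needed.
Pull the quantifiers to the front (each side's bound variable is not free in the other side):
  ∃j ∀p ∃m ∃i (H(j) ∧ ¬H(p) ∨ H(m) ∧ H(i))

∃j ∀p ∃m ∃i (H(j) ∧ ¬H(p) ∨ H(m) ∧ H(i))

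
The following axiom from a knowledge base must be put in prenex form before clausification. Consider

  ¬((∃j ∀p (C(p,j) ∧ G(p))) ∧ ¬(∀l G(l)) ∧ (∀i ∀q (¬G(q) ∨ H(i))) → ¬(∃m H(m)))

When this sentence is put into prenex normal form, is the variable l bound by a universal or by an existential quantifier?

Eliminate → and ↔ using ¬ and ∨.
  ¬(¬((∃j ∀p (C(p,j) ∧ G(p))) ∧ ¬(∀l G(l)) ∧ (∀i ∀q (¬G(q) ∨ H(i)))) ∨ ¬(∃m H(m)))
Push ¬ through the quantifiers and connectives to reach negation normal form:
  (∃j ∀p (C(p,j) ∧ G(p))) ∧ (∃l ¬G(l)) ∧ (∀i ∀q (¬G(q) ∨ H(i))) ∧ (∃m H(m))
Extract every quantifier outward, since the variables are now distinct and don't occur free across branches:
  ∃j ∀p ∃l ∀i ∀q ∃m (C(p,j) ∧ G(p) ∧ ¬G(l) ∧ (¬G(q) ∨ H(i)) ∧ H(m))
The quantifier ∀l sits under an odd number of negations (counting the antecedent side of each →), so it flips to ∃l.

existential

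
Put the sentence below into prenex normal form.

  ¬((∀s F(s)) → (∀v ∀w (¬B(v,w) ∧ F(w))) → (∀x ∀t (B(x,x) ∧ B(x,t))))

First replace A → B with ¬A ∨ B.
  ¬(¬(∀s F(s)) ∨ ¬(∀v ∀w (¬B(v,w) ∧ F(w))) ∨ (∀x ∀t (B(x,x) ∧ B(x,t))))
Drive negations inward (¬∀x A ≡ ∃x ¬A, ¬∃x A ≡ ∀x ¬A, De Morgan for ∧/∨):
  (∀s F(s)) ∧ (∀v ∀w (¬B(v,w) ∧ F(w))) ∧ (∃x ∃t (¬B(x,x) ∨ ¬B(x,t)))
All bound variables are already distinct, so no renaming is needed.
Pull the quantifiers to the front (each side's bound variable is not free in the other side):
  ∀s ∀v ∀w ∃x ∃t (F(s) ∧ ¬B(v,w) ∧ F(w) ∧ (¬B(x,x) ∨ ¬B(x,t)))

∀s ∀v ∀w ∃x ∃t (F(s) ∧ ¬B(v,w) ∧ F(w) ∧ (¬B(x,x) ∨ ¬B(x,t)))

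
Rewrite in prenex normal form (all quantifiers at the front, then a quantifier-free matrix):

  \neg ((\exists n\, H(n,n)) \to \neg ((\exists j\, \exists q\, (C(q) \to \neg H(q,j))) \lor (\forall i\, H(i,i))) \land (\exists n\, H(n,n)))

\exists n\, \exists j\, \exists q\, \forall i\, \forall r\, (H(n,n) \land (\neg C(q) \lor \neg H(q,j) \lor H(i,i) \lor \neg H(r,r)))

First replace A → B with ¬A ∨ B.
  \neg (\neg (\exists n\, H(n,n)) \lor \neg ((\exists j\, \exists q\, (\neg C(q) \lor \neg H(q,j))) \lor (\forall i\, H(i,i))) \land (\exists n\, H(n,n)))
Move each ¬ inward, flipping quantifiers it crosses:
  (\exists n\, H(n,n)) \land ((\exists j\, \exists q\, (\neg C(q) \lor \neg H(q,j))) \lor (\forall i\, H(i,i)) \lor (\forall n\, \neg H(n,n)))
Give each quantifier a distinct variable: n↦r.
  (\exists n\, H(n,n)) \land ((\exists j\, \exists q\, (\neg C(q) \lor \neg H(q,j))) \lor (\forall i\, H(i,i)) \lor (\forall r\, \neg H(r,r)))
Finally move all quantifiers to the prefix:
  \exists n\, \exists j\, \exists q\, \forall i\, \forall r\, (H(n,n) \land (\neg C(q) \lor \neg H(q,j) \lor H(i,i) \lor \neg H(r,r)))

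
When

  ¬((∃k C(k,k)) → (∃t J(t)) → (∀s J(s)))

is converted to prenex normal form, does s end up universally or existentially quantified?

existential

Rewrite implications/biconditionals: A → B as ¬A ∨ B.
  ¬(¬(∃k C(k,k)) ∨ ¬(∃t J(t)) ∨ (∀s J(s)))
Push ¬ through the quantifiers and connectives to reach negation normal form:
  (∃k C(k,k)) ∧ (∃t J(t)) ∧ (∃s ¬J(s))
Finally move all quantifiers to the prefix:
  ∃k ∃t ∃s (C(k,k) ∧ J(t) ∧ ¬J(s))
The quantifier ∀s sits under an odd number of negations (counting the antecedent side of each →), so it flips to ∃s.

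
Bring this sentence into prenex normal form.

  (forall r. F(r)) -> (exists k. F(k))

Rewrite implications/biconditionals: A → B as ¬A ∨ B.
  ~(forall r. F(r)) | (exists k. F(k))
Move each ¬ inward, flipping quantifiers it crosses:
  (exists r. ~F(r)) | (exists k. F(k))
Pull the quantifiers to the front (each side's bound variable is not free in the other side):
  exists r. exists k. (~F(r) | F(k))

exists r. exists k. (~F(r) | F(k))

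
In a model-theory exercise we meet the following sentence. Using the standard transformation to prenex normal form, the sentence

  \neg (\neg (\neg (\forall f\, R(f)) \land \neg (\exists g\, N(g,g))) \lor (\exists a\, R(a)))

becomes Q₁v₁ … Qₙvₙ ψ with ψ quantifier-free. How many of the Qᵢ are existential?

1

Move each ¬ inward, flipping quantifiers it crosses:
  (\exists f\, \neg R(f)) \land (\forall g\, \neg N(g,g)) \land (\forall a\, \neg R(a))
Extract every quantifier outward, since the variables are now distinct and don't occur free across branches:
  \exists f\, \forall g\, \forall a\, (\neg R(f) \land \neg N(g,g) \land \neg R(a))
The prefix is \exists f \forall g \forall a: 2 universal, 1 existential.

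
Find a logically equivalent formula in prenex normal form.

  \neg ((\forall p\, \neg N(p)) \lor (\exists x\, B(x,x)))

\exists p\, \forall x\, (N(p) \land \neg B(x,x))

Move each ¬ inward, flipping quantifiers it crosses:
  (\exists p\, N(p)) \land (\forall x\, \neg B(x,x))
All bound variables are already distinct, so no renaming is needed.
Extract every quantifier outward, since the variables are now distinct and don't occur free across branches:
  \exists p\, \forall x\, (N(p) \land \neg B(x,x))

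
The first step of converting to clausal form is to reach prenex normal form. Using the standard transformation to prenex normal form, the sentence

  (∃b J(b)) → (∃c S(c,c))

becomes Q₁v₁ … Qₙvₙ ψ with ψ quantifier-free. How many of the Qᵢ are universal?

1

First replace A → B with ¬A ∨ B.
  ¬(∃b J(b)) ∨ (∃c S(c,c))
Drive negations inward (¬∀x A ≡ ∃x ¬A, ¬∃x A ≡ ∀x ¬A, De Morgan for ∧/∨):
  (∀b ¬J(b)) ∨ (∃c S(c,c))
All bound variables are already distinct, so no renaming is needed.
Finally move all quantifiers to the prefix:
  ∀b ∃c (¬J(b) ∨ S(c,c))
The prefix is ∀b ∃c: 1 universal, 1 existential.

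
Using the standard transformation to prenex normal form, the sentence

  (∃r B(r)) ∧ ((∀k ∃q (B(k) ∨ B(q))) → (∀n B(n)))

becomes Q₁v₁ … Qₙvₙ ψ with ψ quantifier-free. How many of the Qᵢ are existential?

2

Rewrite implications/biconditionals: A → B as ¬A ∨ B.
  (∃r B(r)) ∧ (¬(∀k ∃q (B(k) ∨ B(q))) ∨ (∀n B(n)))
Move each ¬ inward, flipping quantifiers it crosses:
  (∃r B(r)) ∧ ((∃k ∀q (¬B(k) ∧ ¬B(q))) ∨ (∀n B(n)))
Pull the quantifiers to the front (each side's bound variable is not free in the other side):
  ∃r ∃k ∀q ∀n (B(r) ∧ (¬B(k) ∧ ¬B(q) ∨ B(n)))
The prefix is ∃r ∃k ∀q ∀n: 2 universal, 2 existential.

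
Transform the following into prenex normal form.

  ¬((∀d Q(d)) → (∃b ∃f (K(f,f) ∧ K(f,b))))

∀d ∀b ∀f (Q(d) ∧ (¬K(f,f) ∨ ¬K(f,b)))

Eliminate → and ↔ using ¬ and ∨.
  ¬(¬(∀d Q(d)) ∨ (∃b ∃f (K(f,f) ∧ K(f,b))))
Move each ¬ inward, flipping quantifiers it crosses:
  (∀d Q(d)) ∧ (∀b ∀f (¬K(f,f) ∨ ¬K(f,b)))
All bound variables are already distinct, so no renaming is needed.
Pull the quantifiers to the front (each side's bound variable is not free in the other side):
  ∀d ∀b ∀f (Q(d) ∧ (¬K(f,f) ∨ ¬K(f,b)))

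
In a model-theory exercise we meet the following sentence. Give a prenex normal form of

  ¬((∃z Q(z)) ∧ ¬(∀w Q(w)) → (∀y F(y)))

∃z ∃w ∃y (Q(z) ∧ ¬Q(w) ∧ ¬F(y))

Eliminate → and ↔ using ¬ and ∨.
  ¬(¬((∃z Q(z)) ∧ ¬(∀w Q(w))) ∨ (∀y F(y)))
Move each ¬ inward, flipping quantifiers it crosses:
  (∃z Q(z)) ∧ (∃w ¬Q(w)) ∧ (∃y ¬F(y))
All bound variables are already distinct, so no renaming is needed.
Finally move all quantifiers to the prefix:
  ∃z ∃w ∃y (Q(z) ∧ ¬Q(w) ∧ ¬F(y))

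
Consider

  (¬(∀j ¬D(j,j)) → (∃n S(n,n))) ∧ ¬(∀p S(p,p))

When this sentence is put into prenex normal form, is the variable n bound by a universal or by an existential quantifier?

existential

Rewrite implications/biconditionals: A → B as ¬A ∨ B.
  (¬¬(∀j ¬D(j,j)) ∨ (∃n S(n,n))) ∧ ¬(∀p S(p,p))
Push ¬ through the quantifiers and connectives to reach negation normal form:
  ((∀j ¬D(j,j)) ∨ (∃n S(n,n))) ∧ (∃p ¬S(p,p))
All bound variables are already distinct, so no renaming is needed.
Extract every quantifier outward, since the variables are now distinct and don't occur free across branches:
  ∀j ∃n ∃p ((¬D(j,j) ∨ S(n,n)) ∧ ¬S(p,p))
The quantifier ∃n sits under an even number of negations (counting the antecedent side of each →), so it remains existential.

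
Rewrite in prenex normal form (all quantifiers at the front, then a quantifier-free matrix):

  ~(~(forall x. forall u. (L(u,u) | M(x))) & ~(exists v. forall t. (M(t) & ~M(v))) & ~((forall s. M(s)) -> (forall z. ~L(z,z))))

forall x. forall u. exists v. forall t. exists s. forall z. (L(u,u) | M(x) | M(t) & ~M(v) | ~M(s) | ~L(z,z))

Eliminate → and ↔ using ¬ and ∨.
  ~(~(forall x. forall u. (L(u,u) | M(x))) & ~(exists v. forall t. (M(t) & ~M(v))) & ~(~(forall s. M(s)) | (forall z. ~L(z,z))))
Move each ¬ inward, flipping quantifiers it crosses:
  (forall x. forall u. (L(u,u) | M(x))) | (exists v. forall t. (M(t) & ~M(v))) | (exists s. ~M(s)) | (forall z. ~L(z,z))
All bound variables are already distinct, so no renaming is needed.
Extract every quantifier outward, since the variables are now distinct and don't occur free across branches:
  forall x. forall u. exists v. forall t. exists s. forall z. (L(u,u) | M(x) | M(t) & ~M(v) | ~M(s) | ~L(z,z))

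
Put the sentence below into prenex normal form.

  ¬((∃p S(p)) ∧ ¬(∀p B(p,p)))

Move each ¬ inward, flipping quantifiers it crosses:
  (∀p ¬S(p)) ∨ (∀p B(p,p))
Rename bound variables to avoid capture: p↦w1.
  (∀p ¬S(p)) ∨ (∀w1 B(w1,w1))
Pull the quantifiers to the front (each side's bound variable is not free in the other side):
  ∀p ∀w1 (¬S(p) ∨ B(w1,w1))

∀p ∀w1 (¬S(p) ∨ B(w1,w1))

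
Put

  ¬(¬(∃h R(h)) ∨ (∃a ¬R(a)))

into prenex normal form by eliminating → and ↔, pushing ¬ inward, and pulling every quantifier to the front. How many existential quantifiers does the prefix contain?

Drive negations inward (¬∀x A ≡ ∃x ¬A, ¬∃x A ≡ ∀x ¬A, De Morgan for ∧/∨):
  (∃h R(h)) ∧ (∀a R(a))
All bound variables are already distinct, so no renaming is needed.
Finally move all quantifiers to the prefix:
  ∃h ∀a (R(h) ∧ R(a))
The prefix is ∃h ∀a: 1 universal, 1 existential.

1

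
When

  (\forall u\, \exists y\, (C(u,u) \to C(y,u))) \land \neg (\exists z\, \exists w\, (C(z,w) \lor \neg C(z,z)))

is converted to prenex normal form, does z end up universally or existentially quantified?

First replace A → B with ¬A ∨ B.
  (\forall u\, \exists y\, (\neg C(u,u) \lor C(y,u))) \land \neg (\exists z\, \exists w\, (C(z,w) \lor \neg C(z,z)))
Push ¬ through the quantifiers and connectives to reach negation normal form:
  (\forall u\, \exists y\, (\neg C(u,u) \lor C(y,u))) \land (\forall z\, \forall w\, (\neg C(z,w) \land C(z,z)))
All bound variables are already distinct, so no renaming is needed.
Pull the quantifiers to the front (each side's bound variable is not free in the other side):
  \forall u\, \exists y\, \forall z\, \forall w\, ((\neg C(u,u) \lor C(y,u)) \land \neg C(z,w) \land C(z,z))
The quantifier \exists z sits under an odd number of negations (counting the antecedent side of each →), so it flips to \forall z.

universal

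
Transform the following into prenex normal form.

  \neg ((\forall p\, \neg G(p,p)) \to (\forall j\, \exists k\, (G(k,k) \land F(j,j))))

Eliminate → and ↔ using ¬ and ∨.
  \neg (\neg (\forall p\, \neg G(p,p)) \lor (\forall j\, \exists k\, (G(k,k) \land F(j,j))))
Drive negations inward (¬∀x A ≡ ∃x ¬A, ¬∃x A ≡ ∀x ¬A, De Morgan for ∧/∨):
  (\forall p\, \neg G(p,p)) \land (\exists j\, \forall k\, (\neg G(k,k) \lor \neg F(j,j)))
All bound variables are already distinct, so no renaming is needed.
Extract every quantifier outward, since the variables are now distinct and don't occur free across branches:
  \forall p\, \exists j\, \forall k\, (\neg G(p,p) \land (\neg G(k,k) \lor \neg F(j,j)))

\forall p\, \exists j\, \forall k\, (\neg G(p,p) \land (\neg G(k,k) \lor \neg F(j,j)))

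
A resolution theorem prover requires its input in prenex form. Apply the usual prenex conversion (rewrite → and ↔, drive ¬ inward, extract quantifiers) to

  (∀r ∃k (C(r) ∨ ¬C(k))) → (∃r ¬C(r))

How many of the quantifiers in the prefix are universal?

1

Rewrite implications/biconditionals: A → B as ¬A ∨ B.
  ¬(∀r ∃k (C(r) ∨ ¬C(k))) ∨ (∃r ¬C(r))
Push ¬ through the quantifiers and connectives to reach negation normal form:
  (∃r ∀k (¬C(r) ∧ C(k))) ∨ (∃r ¬C(r))
Give each quantifier a distinct variable: r↦z.
  (∃r ∀k (¬C(r) ∧ C(k))) ∨ (∃z ¬C(z))
Pull the quantifiers to the front (each side's bound variable is not free in the other side):
  ∃r ∀k ∃z (¬C(r) ∧ C(k) ∨ ¬C(z))
The prefix is ∃r ∀k ∃z: 1 universal, 2 existential.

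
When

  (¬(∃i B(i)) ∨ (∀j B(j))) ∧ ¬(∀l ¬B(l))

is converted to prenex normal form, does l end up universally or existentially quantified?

Move each ¬ inward, flipping quantifiers it crosses:
  ((∀i ¬B(i)) ∨ (∀j B(j))) ∧ (∃l B(l))
Extract every quantifier outward, since the variables are now distinct and don't occur free across branches:
  ∀i ∀j ∃l ((¬B(i) ∨ B(j)) ∧ B(l))
The quantifier ∀l sits under an odd number of negations, so it flips to ∃l.

existential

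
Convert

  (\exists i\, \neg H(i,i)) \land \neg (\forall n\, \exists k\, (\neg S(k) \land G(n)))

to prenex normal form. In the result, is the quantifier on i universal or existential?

Push ¬ through the quantifiers and connectives to reach negation normal form:
  (\exists i\, \neg H(i,i)) \land (\exists n\, \forall k\, (S(k) \lor \neg G(n)))
All bound variables are already distinct, so no renaming is needed.
Finally move all quantifiers to the prefix:
  \exists i\, \exists n\, \forall k\, (\neg H(i,i) \land (S(k) \lor \neg G(n)))
The quantifier \exists i sits under an even number of negations, so it remains existential.

existential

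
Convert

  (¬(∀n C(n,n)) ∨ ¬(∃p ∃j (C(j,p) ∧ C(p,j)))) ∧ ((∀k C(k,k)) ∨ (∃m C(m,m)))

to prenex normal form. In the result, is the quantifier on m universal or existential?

existential

Push ¬ through the quantifiers and connectives to reach negation normal form:
  ((∃n ¬C(n,n)) ∨ (∀p ∀j (¬C(j,p) ∨ ¬C(p,j)))) ∧ ((∀k C(k,k)) ∨ (∃m C(m,m)))
All bound variables are already distinct, so no renaming is needed.
Pull the quantifiers to the front (each side's bound variable is not free in the other side):
  ∃n ∀p ∀j ∀k ∃m ((¬C(n,n) ∨ ¬C(j,p) ∨ ¬C(p,j)) ∧ (C(k,k) ∨ C(m,m)))
The quantifier ∃m sits under an even number of negations, so it remains existential.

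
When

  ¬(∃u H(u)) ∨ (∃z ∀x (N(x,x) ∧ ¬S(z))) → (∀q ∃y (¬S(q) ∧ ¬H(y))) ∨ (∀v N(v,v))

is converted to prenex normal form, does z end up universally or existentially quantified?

Rewrite implications/biconditionals: A → B as ¬A ∨ B.
  ¬(¬(∃u H(u)) ∨ (∃z ∀x (N(x,x) ∧ ¬S(z)))) ∨ (∀q ∃y (¬S(q) ∧ ¬H(y))) ∨ (∀v N(v,v))
Drive negations inward (¬∀x A ≡ ∃x ¬A, ¬∃x A ≡ ∀x ¬A, De Morgan for ∧/∨):
  (∃u H(u)) ∧ (∀z ∃x (¬N(x,x) ∨ S(z))) ∨ (∀q ∃y (¬S(q) ∧ ¬H(y))) ∨ (∀v N(v,v))
All bound variables are already distinct, so no renaming is needed.
Extract every quantifier outward, since the variables are now distinct and don't occur free across branches:
  ∃u ∀z ∃x ∀q ∃y ∀v (H(u) ∧ (¬N(x,x) ∨ S(z)) ∨ ¬S(q) ∧ ¬H(y) ∨ N(v,v))
The quantifier ∃z sits under an odd number of negations (counting the antecedent side of each →), so it flips to ∀z.

universal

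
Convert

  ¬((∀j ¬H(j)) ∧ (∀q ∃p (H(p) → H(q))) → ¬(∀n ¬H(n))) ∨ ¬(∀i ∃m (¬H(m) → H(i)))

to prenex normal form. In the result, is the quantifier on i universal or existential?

Rewrite implications/biconditionals: A → B as ¬A ∨ B.
  ¬(¬((∀j ¬H(j)) ∧ (∀q ∃p (¬H(p) ∨ H(q)))) ∨ ¬(∀n ¬H(n))) ∨ ¬(∀i ∃m (¬¬H(m) ∨ H(i)))
Move each ¬ inward, flipping quantifiers it crosses:
  (∀j ¬H(j)) ∧ (∀q ∃p (¬H(p) ∨ H(q))) ∧ (∀n ¬H(n)) ∨ (∃i ∀m (¬H(m) ∧ ¬H(i)))
All bound variables are already distinct, so no renaming is needed.
Finally move all quantifiers to the prefix:
  ∀j ∀q ∃p ∀n ∃i ∀m (¬H(j) ∧ (¬H(p) ∨ H(q)) ∧ ¬H(n) ∨ ¬H(m) ∧ ¬H(i))
The quantifier ∀i sits under an odd number of negations (counting the antecedent side of each →), so it flips to ∃i.

existential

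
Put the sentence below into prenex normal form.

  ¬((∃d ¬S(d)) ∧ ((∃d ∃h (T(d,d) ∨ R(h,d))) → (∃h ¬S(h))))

∀d ∃z1 ∃h ∀c (S(d) ∨ (T(z1,z1) ∨ R(h,z1)) ∧ S(c))

Rewrite implications/biconditionals: A → B as ¬A ∨ B.
  ¬((∃d ¬S(d)) ∧ (¬(∃d ∃h (T(d,d) ∨ R(h,d))) ∨ (∃h ¬S(h))))
Drive negations inward (¬∀x A ≡ ∃x ¬A, ¬∃x A ≡ ∀x ¬A, De Morgan for ∧/∨):
  (∀d S(d)) ∨ (∃d ∃h (T(d,d) ∨ R(h,d))) ∧ (∀h S(h))
Standardize variables apart so no two quantifiers bind the same name: d↦z1, h↦c.
  (∀d S(d)) ∨ (∃z1 ∃h (T(z1,z1) ∨ R(h,z1))) ∧ (∀c S(c))
Extract every quantifier outward, since the variables are now distinct and don't occur free across branches:
  ∀d ∃z1 ∃h ∀c (S(d) ∨ (T(z1,z1) ∨ R(h,z1)) ∧ S(c))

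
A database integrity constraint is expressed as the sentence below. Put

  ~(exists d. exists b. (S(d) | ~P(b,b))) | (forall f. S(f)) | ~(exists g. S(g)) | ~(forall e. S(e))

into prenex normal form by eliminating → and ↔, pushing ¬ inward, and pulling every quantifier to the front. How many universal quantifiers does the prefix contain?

Move each ¬ inward, flipping quantifiers it crosses:
  (forall d. forall b. (~S(d) & P(b,b))) | (forall f. S(f)) | (forall g. ~S(g)) | (exists e. ~S(e))
All bound variables are already distinct, so no renaming is needed.
Finally move all quantifiers to the prefix:
  forall d. forall b. forall f. forall g. exists e. (~S(d) & P(b,b) | S(f) | ~S(g) | ~S(e))
The prefix is forall d forall b forall f forall g exists e: 4 universal, 1 existential.

4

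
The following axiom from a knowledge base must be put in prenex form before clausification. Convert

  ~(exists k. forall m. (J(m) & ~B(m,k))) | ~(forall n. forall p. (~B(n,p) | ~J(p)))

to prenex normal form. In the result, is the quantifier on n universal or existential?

Move each ¬ inward, flipping quantifiers it crosses:
  (forall k. exists m. (~J(m) | B(m,k))) | (exists n. exists p. (B(n,p) & J(p)))
Extract every quantifier outward, since the variables are now distinct and don't occur free across branches:
  forall k. exists m. exists n. exists p. (~J(m) | B(m,k) | B(n,p) & J(p))
The quantifier forall n sits under an odd number of negations, so it flips to exists n.

existential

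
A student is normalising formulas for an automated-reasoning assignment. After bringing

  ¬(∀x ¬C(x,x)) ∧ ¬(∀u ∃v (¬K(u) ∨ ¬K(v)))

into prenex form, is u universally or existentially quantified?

Move each ¬ inward, flipping quantifiers it crosses:
  (∃x C(x,x)) ∧ (∃u ∀v (K(u) ∧ K(v)))
Pull the quantifiers to the front (each side's bound variable is not free in the other side):
  ∃x ∃u ∀v (C(x,x) ∧ K(u) ∧ K(v))
The quantifier ∀u sits under an odd number of negations, so it flips to ∃u.

existential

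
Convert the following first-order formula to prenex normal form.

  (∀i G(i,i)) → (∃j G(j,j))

∃i ∃j (¬G(i,i) ∨ G(j,j))

Eliminate → and ↔ using ¬ and ∨.
  ¬(∀i G(i,i)) ∨ (∃j G(j,j))
Move each ¬ inward, flipping quantifiers it crosses:
  (∃i ¬G(i,i)) ∨ (∃j G(j,j))
Finally move all quantifiers to the prefix:
  ∃i ∃j (¬G(i,i) ∨ G(j,j))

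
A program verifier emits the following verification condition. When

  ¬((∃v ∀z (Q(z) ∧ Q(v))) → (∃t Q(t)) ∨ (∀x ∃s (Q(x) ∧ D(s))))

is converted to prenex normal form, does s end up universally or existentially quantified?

First replace A → B with ¬A ∨ B.
  ¬(¬(∃v ∀z (Q(z) ∧ Q(v))) ∨ (∃t Q(t)) ∨ (∀x ∃s (Q(x) ∧ D(s))))
Drive negations inward (¬∀x A ≡ ∃x ¬A, ¬∃x A ≡ ∀x ¬A, De Morgan for ∧/∨):
  (∃v ∀z (Q(z) ∧ Q(v))) ∧ (∀t ¬Q(t)) ∧ (∃x ∀s (¬Q(x) ∨ ¬D(s)))
All bound variables are already distinct, so no renaming is needed.
Extract every quantifier outward, since the variables are now distinct and don't occur free across branches:
  ∃v ∀z ∀t ∃x ∀s (Q(z) ∧ Q(v) ∧ ¬Q(t) ∧ (¬Q(x) ∨ ¬D(s)))
The quantifier ∃s sits under an odd number of negations (counting the antecedent side of each →), so it flips to ∀s.

universal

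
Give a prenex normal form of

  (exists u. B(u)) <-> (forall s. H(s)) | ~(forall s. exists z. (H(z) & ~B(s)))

forall u. forall s. exists u1. forall z. exists x. forall z1. exists b. exists a. ((~B(u) | H(s) | ~H(z) | B(u1)) & (~H(x) & H(b) & ~B(z1) | B(a)))

First replace A → B with ¬A ∨ B; A ↔ B as (¬A ∨ B) ∧ (¬B ∨ A).
  (~(exists u. B(u)) | (forall s. H(s)) | ~(forall s. exists z. (H(z) & ~B(s)))) & (~((forall s. H(s)) | ~(forall s. exists z. (H(z) & ~B(s)))) | (exists u. B(u)))
Push ¬ through the quantifiers and connectives to reach negation normal form:
  ((forall u. ~B(u)) | (forall s. H(s)) | (exists s. forall z. (~H(z) | B(s)))) & ((exists s. ~H(s)) & (forall s. exists z. (H(z) & ~B(s))) | (exists u. B(u)))
Give each quantifier a distinct variable: s↦u1, s↦x, s↦z1, z↦b, u↦a.
  ((forall u. ~B(u)) | (forall s. H(s)) | (exists u1. forall z. (~H(z) | B(u1)))) & ((exists x. ~H(x)) & (forall z1. exists b. (H(b) & ~B(z1))) | (exists a. B(a)))
Extract every quantifier outward, since the variables are now distinct and don't occur free across branches:
  forall u. forall s. exists u1. forall z. exists x. forall z1. exists b. exists a. ((~B(u) | H(s) | ~H(z) | B(u1)) & (~H(x) & H(b) & ~B(z1) | B(a)))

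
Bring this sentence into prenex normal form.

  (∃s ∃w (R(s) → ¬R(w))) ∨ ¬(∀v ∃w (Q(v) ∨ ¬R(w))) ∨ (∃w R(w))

Rewrite implications/biconditionals: A → B as ¬A ∨ B.
  (∃s ∃w (¬R(s) ∨ ¬R(w))) ∨ ¬(∀v ∃w (Q(v) ∨ ¬R(w))) ∨ (∃w R(w))
Push ¬ through the quantifiers and connectives to reach negation normal form:
  (∃s ∃w (¬R(s) ∨ ¬R(w))) ∨ (∃v ∀w (¬Q(v) ∧ R(w))) ∨ (∃w R(w))
Rename bound variables to avoid capture: w↦p, w↦z.
  (∃s ∃w (¬R(s) ∨ ¬R(w))) ∨ (∃v ∀p (¬Q(v) ∧ R(p))) ∨ (∃z R(z))
Finally move all quantifiers to the prefix:
  ∃s ∃w ∃v ∀p ∃z (¬R(s) ∨ ¬R(w) ∨ ¬Q(v) ∧ R(p) ∨ R(z))

∃s ∃w ∃v ∀p ∃z (¬R(s) ∨ ¬R(w) ∨ ¬Q(v) ∧ R(p) ∨ R(z))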